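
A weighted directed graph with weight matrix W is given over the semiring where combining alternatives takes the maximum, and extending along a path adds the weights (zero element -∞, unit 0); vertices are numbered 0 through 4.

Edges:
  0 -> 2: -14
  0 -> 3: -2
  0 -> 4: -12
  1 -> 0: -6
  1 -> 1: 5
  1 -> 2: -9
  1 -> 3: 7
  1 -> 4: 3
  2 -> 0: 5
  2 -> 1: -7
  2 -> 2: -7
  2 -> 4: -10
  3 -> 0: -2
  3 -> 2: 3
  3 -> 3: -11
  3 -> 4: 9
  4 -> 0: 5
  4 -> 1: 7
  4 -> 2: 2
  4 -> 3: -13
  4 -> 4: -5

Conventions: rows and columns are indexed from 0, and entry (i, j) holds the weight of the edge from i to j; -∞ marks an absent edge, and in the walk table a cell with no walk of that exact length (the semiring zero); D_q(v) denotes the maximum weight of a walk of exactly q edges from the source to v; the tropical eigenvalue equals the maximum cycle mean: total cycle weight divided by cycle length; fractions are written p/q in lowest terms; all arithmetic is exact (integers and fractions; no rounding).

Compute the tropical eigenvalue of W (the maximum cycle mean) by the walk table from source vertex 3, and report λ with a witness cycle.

q=0: [-∞, -∞, -∞, 0, -∞]
q=1: [-2, -∞, 3, -11, 9]
q=2: [14, 16, 11, -4, 4]
q=3: [16, 21, 7, 23, 19]
q=4: [24, 26, 26, 28, 32]
q=5: [37, 39, 34, 33, 37]
Optimal cycle mean attained by: cycle 1->3->4->1, total 7 + 9 + 7, length 3.
Answer: λ = 23/3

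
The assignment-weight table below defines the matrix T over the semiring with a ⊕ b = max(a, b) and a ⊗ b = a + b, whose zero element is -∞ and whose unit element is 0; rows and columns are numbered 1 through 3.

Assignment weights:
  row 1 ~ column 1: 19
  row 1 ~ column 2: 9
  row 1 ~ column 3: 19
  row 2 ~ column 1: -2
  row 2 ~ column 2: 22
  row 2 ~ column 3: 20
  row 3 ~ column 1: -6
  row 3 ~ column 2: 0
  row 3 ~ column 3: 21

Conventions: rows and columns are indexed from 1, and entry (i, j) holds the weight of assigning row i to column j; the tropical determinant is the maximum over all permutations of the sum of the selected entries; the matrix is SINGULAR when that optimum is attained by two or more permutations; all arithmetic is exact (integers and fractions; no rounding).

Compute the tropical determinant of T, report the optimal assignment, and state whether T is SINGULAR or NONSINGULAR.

σ = (1, 2, 3): 19 + 22 + 21 = 62
σ = (1, 3, 2): 19 + 20 + 0 = 39
σ = (2, 1, 3): 9 + (-2) + 21 = 28
σ = (2, 3, 1): 9 + 20 + (-6) = 23
σ = (3, 1, 2): 19 + (-2) + 0 = 17
σ = (3, 2, 1): 19 + 22 + (-6) = 35
Optimal value attained by: σ = (1, 2, 3).
Answer: det⊕(T) = 62; verdict: NONSINGULAR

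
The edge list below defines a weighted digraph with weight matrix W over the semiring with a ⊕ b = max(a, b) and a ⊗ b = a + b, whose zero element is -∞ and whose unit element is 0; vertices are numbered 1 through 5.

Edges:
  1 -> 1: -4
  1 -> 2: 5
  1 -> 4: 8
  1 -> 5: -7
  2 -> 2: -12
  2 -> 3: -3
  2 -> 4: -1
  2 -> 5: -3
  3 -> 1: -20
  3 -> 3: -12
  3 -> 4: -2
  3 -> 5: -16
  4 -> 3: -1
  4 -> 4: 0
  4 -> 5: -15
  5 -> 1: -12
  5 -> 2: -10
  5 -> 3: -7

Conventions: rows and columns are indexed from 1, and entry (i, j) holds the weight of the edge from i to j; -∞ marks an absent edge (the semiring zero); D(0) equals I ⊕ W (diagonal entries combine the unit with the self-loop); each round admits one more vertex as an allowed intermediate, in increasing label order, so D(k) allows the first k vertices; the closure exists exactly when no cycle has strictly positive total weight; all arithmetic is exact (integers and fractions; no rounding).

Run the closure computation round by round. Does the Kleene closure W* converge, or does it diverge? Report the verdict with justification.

D(0):
  [0, 5, -∞, 8, -7]
  [-∞, 0, -3, -1, -3]
  [-20, -∞, 0, -2, -16]
  [-∞, -∞, -1, 0, -15]
  [-12, -10, -7, -∞, 0]
D(1):
  [0, 5, -∞, 8, -7]
  [-∞, 0, -3, -1, -3]
  [-20, -15, 0, -2, -16]
  [-∞, -∞, -1, 0, -15]
  [-12, -7, -7, -4, 0]
D(2):
  [0, 5, 2, 8, 2]
  [-∞, 0, -3, -1, -3]
  [-20, -15, 0, -2, -16]
  [-∞, -∞, -1, 0, -15]
  [-12, -7, -7, -4, 0]
D(3):
  [0, 5, 2, 8, 2]
  [-23, 0, -3, -1, -3]
  [-20, -15, 0, -2, -16]
  [-21, -16, -1, 0, -15]
  [-12, -7, -7, -4, 0]
D(4):
  [0, 5, 7, 8, 2]
  [-22, 0, -2, -1, -3]
  [-20, -15, 0, -2, -16]
  [-21, -16, -1, 0, -15]
  [-12, -7, -5, -4, 0]
D(5):
  [0, 5, 7, 8, 2]
  [-15, 0, -2, -1, -3]
  [-20, -15, 0, -2, -16]
  [-21, -16, -1, 0, -15]
  [-12, -7, -5, -4, 0]
Key observation: every diagonal entry stays at the unit through all rounds, so no improving cycle exists.
Answer: CONVERGES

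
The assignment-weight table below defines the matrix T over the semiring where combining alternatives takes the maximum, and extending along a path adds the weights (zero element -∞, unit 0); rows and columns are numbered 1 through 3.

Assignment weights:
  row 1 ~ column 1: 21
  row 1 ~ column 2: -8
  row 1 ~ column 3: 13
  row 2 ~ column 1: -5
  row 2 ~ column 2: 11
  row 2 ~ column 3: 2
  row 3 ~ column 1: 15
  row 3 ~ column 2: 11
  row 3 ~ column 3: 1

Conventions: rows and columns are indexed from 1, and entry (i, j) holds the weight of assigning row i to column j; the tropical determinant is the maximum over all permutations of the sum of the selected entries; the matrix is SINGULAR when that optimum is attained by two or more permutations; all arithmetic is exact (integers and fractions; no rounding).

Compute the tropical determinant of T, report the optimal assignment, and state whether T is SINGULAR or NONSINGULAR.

σ = (1, 2, 3): 21 + 11 + 1 = 33
σ = (1, 3, 2): 21 + 2 + 11 = 34
σ = (2, 1, 3): (-8) + (-5) + 1 = -12
σ = (2, 3, 1): (-8) + 2 + 15 = 9
σ = (3, 1, 2): 13 + (-5) + 11 = 19
σ = (3, 2, 1): 13 + 11 + 15 = 39
Optimal value attained by: σ = (3, 2, 1).
Answer: det⊕(T) = 39; verdict: NONSINGULAR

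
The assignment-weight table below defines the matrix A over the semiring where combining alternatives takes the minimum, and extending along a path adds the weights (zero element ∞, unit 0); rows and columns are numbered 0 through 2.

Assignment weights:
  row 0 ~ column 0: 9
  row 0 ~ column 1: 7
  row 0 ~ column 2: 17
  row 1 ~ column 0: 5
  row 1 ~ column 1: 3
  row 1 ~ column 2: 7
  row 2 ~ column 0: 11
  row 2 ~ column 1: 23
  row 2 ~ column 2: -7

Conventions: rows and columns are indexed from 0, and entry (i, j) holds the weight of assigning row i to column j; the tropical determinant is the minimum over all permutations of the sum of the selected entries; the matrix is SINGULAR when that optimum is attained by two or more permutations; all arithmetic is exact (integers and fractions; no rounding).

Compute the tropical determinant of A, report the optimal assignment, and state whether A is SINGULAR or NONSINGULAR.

σ = (0, 1, 2): 9 + 3 + (-7) = 5
σ = (0, 2, 1): 9 + 7 + 23 = 39
σ = (1, 0, 2): 7 + 5 + (-7) = 5
σ = (1, 2, 0): 7 + 7 + 11 = 25
σ = (2, 0, 1): 17 + 5 + 23 = 45
σ = (2, 1, 0): 17 + 3 + 11 = 31
Optimal value attained by: σ = (0, 1, 2).
Answer: det⊕(A) = 5; verdict: SINGULAR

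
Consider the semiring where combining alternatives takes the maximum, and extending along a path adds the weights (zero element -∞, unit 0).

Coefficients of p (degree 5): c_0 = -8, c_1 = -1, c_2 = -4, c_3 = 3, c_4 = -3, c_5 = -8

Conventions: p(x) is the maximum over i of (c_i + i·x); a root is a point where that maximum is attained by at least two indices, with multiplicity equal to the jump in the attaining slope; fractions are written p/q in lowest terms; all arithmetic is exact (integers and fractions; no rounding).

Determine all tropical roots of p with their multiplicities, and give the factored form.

hull edge (i=0, c=-8) to (i=1, c=-1): slope 7, span 1
hull edge (i=1, c=-1) to (i=3, c=3): slope 2, span 2
hull edge (i=3, c=3) to (i=5, c=-8): slope -11/2, span 2
Factored form: p(x) = -8 ⊗ (x ⊕ (-7)) ⊗ (x ⊕ (-2)) ⊗ (x ⊕ (-2)) ⊗ (x ⊕ 11/2) ⊗ (x ⊕ 11/2)
Answer: roots = -7 (mult 1), -2 (mult 2), 11/2 (mult 2)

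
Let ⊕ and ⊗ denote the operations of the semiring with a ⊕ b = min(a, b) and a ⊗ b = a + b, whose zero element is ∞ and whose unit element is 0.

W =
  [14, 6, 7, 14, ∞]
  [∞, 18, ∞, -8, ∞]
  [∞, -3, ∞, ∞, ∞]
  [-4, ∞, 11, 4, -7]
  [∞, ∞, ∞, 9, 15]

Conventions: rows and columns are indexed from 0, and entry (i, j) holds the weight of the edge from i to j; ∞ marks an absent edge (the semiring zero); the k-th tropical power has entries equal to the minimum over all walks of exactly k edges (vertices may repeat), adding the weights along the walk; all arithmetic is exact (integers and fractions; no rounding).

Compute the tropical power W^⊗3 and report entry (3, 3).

W^⊗2:
  [10, 4, 21, -2, 7]
  [-12, 36, 3, -4, -15]
  [∞, 15, ∞, -11, ∞]
  [0, 2, 3, 2, -3]
  [5, ∞, 20, 13, 2]
W^⊗3:
  [-6, 16, 9, -4, -9]
  [-8, -6, -5, -6, -11]
  [-15, 33, 0, -7, -18]
  [-2, 0, 7, -6, -5]
  [9, 11, 12, 11, 6]
Key observation: the optimum is the walk 3->0->1->3, with weight (-4) + 6 + (-8) = -6.
Optimal value attained by: walk 3->0->1->3.
Answer: (W^⊗3)[3][3] = -6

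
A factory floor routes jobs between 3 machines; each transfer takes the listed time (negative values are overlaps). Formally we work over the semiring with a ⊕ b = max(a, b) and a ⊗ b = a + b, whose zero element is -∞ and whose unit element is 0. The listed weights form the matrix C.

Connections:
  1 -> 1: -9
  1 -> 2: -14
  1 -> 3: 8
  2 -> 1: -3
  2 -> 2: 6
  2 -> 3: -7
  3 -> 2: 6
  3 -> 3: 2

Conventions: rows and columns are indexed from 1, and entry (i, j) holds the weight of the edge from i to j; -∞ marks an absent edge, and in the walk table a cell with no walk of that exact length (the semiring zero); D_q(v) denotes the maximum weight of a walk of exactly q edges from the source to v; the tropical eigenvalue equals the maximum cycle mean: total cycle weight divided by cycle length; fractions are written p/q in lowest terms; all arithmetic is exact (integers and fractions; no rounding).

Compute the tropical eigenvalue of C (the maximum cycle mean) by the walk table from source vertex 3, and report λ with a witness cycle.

q=0: [-∞, -∞, 0]
q=1: [-∞, 6, 2]
q=2: [3, 12, 4]
q=3: [9, 18, 11]
Optimal cycle mean attained by: cycle 2->2, total 6, length 1.
Answer: λ = 6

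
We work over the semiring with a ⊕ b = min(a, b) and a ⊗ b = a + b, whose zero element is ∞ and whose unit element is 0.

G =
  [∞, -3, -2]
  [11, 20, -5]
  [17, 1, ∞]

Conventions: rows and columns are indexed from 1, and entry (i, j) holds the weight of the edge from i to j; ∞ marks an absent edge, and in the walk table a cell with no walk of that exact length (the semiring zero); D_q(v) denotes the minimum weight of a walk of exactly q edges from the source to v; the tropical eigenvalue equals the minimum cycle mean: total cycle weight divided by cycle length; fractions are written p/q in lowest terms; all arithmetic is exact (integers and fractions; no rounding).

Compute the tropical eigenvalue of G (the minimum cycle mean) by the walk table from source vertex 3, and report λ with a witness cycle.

q=0: [∞, ∞, 0]
q=1: [17, 1, ∞]
q=2: [12, 14, -4]
q=3: [13, -3, 9]
Optimal cycle mean attained by: cycle 2->3->2, total (-5) + 1, length 2.
Answer: λ = -2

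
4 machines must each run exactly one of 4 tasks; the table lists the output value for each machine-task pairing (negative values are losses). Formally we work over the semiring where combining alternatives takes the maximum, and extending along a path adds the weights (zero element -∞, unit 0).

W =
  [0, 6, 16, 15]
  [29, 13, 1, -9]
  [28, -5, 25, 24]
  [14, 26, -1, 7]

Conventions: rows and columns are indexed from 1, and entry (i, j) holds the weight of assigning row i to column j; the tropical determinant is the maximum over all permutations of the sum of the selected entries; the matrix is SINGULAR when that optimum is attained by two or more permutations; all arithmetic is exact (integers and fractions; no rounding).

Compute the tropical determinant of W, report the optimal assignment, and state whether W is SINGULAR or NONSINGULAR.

σ = (1, 2, 3, 4): 0 + 13 + 25 + 7 = 45
σ = (1, 2, 4, 3): 0 + 13 + 24 + (-1) = 36
σ = (1, 3, 2, 4): 0 + 1 + (-5) + 7 = 3
σ = (1, 3, 4, 2): 0 + 1 + 24 + 26 = 51
σ = (1, 4, 2, 3): 0 + (-9) + (-5) + (-1) = -15
σ = (1, 4, 3, 2): 0 + (-9) + 25 + 26 = 42
σ = (2, 1, 3, 4): 6 + 29 + 25 + 7 = 67
σ = (2, 1, 4, 3): 6 + 29 + 24 + (-1) = 58
σ = (2, 3, 1, 4): 6 + 1 + 28 + 7 = 42
σ = (2, 3, 4, 1): 6 + 1 + 24 + 14 = 45
σ = (2, 4, 1, 3): 6 + (-9) + 28 + (-1) = 24
σ = (2, 4, 3, 1): 6 + (-9) + 25 + 14 = 36
σ = (3, 1, 2, 4): 16 + 29 + (-5) + 7 = 47
σ = (3, 1, 4, 2): 16 + 29 + 24 + 26 = 95
σ = (3, 2, 1, 4): 16 + 13 + 28 + 7 = 64
σ = (3, 2, 4, 1): 16 + 13 + 24 + 14 = 67
σ = (3, 4, 1, 2): 16 + (-9) + 28 + 26 = 61
σ = (3, 4, 2, 1): 16 + (-9) + (-5) + 14 = 16
σ = (4, 1, 2, 3): 15 + 29 + (-5) + (-1) = 38
σ = (4, 1, 3, 2): 15 + 29 + 25 + 26 = 95
σ = (4, 2, 1, 3): 15 + 13 + 28 + (-1) = 55
σ = (4, 2, 3, 1): 15 + 13 + 25 + 14 = 67
σ = (4, 3, 1, 2): 15 + 1 + 28 + 26 = 70
σ = (4, 3, 2, 1): 15 + 1 + (-5) + 14 = 25
Optimal value attained by: σ = (3, 1, 4, 2).
Answer: det⊕(W) = 95; verdict: SINGULAR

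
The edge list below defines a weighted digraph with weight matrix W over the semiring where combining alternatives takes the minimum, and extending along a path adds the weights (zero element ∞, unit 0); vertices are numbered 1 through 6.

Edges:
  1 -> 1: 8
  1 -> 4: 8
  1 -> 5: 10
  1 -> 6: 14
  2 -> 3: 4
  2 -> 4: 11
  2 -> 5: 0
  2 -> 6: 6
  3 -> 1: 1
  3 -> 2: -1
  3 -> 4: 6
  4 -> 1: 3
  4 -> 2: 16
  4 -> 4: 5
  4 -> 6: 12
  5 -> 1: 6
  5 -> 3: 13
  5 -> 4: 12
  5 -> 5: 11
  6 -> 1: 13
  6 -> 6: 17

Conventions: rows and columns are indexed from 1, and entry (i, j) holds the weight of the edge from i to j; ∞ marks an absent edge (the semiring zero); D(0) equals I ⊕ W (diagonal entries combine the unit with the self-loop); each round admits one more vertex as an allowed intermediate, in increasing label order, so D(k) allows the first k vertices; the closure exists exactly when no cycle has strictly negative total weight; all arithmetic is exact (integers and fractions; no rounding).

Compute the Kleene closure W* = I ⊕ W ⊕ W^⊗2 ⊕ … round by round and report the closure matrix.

D(0):
  [0, ∞, ∞, 8, 10, 14]
  [∞, 0, 4, 11, 0, 6]
  [1, -1, 0, 6, ∞, ∞]
  [3, 16, ∞, 0, ∞, 12]
  [6, ∞, 13, 12, 0, ∞]
  [13, ∞, ∞, ∞, ∞, 0]
D(1):
  [0, ∞, ∞, 8, 10, 14]
  [∞, 0, 4, 11, 0, 6]
  [1, -1, 0, 6, 11, 15]
  [3, 16, ∞, 0, 13, 12]
  [6, ∞, 13, 12, 0, 20]
  [13, ∞, ∞, 21, 23, 0]
D(2):
  [0, ∞, ∞, 8, 10, 14]
  [∞, 0, 4, 11, 0, 6]
  [1, -1, 0, 6, -1, 5]
  [3, 16, 20, 0, 13, 12]
  [6, ∞, 13, 12, 0, 20]
  [13, ∞, ∞, 21, 23, 0]
D(3):
  [0, ∞, ∞, 8, 10, 14]
  [5, 0, 4, 10, 0, 6]
  [1, -1, 0, 6, -1, 5]
  [3, 16, 20, 0, 13, 12]
  [6, 12, 13, 12, 0, 18]
  [13, ∞, ∞, 21, 23, 0]
D(4):
  [0, 24, 28, 8, 10, 14]
  [5, 0, 4, 10, 0, 6]
  [1, -1, 0, 6, -1, 5]
  [3, 16, 20, 0, 13, 12]
  [6, 12, 13, 12, 0, 18]
  [13, 37, 41, 21, 23, 0]
D(5):
  [0, 22, 23, 8, 10, 14]
  [5, 0, 4, 10, 0, 6]
  [1, -1, 0, 6, -1, 5]
  [3, 16, 20, 0, 13, 12]
  [6, 12, 13, 12, 0, 18]
  [13, 35, 36, 21, 23, 0]
D(6):
  [0, 22, 23, 8, 10, 14]
  [5, 0, 4, 10, 0, 6]
  [1, -1, 0, 6, -1, 5]
  [3, 16, 20, 0, 13, 12]
  [6, 12, 13, 12, 0, 18]
  [13, 35, 36, 21, 23, 0]
Answer: W* = [[0, 22, 23, 8, 10, 14], [5, 0, 4, 10, 0, 6], [1, -1, 0, 6, -1, 5], [3, 16, 20, 0, 13, 12], [6, 12, 13, 12, 0, 18], [13, 35, 36, 21, 23, 0]]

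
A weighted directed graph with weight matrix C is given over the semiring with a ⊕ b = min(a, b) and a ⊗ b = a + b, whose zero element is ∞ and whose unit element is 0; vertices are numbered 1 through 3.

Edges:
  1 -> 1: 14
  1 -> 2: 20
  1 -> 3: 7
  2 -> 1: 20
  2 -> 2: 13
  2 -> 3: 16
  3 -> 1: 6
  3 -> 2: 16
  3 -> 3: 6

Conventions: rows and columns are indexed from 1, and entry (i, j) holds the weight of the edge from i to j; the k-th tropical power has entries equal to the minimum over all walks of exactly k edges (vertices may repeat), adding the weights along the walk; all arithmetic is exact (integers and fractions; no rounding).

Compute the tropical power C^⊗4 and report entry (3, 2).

C^⊗2:
  [13, 23, 13]
  [22, 26, 22]
  [12, 22, 12]
C^⊗3:
  [19, 29, 19]
  [28, 38, 28]
  [18, 28, 18]
C^⊗4:
  [25, 35, 25]
  [34, 44, 34]
  [24, 34, 24]
Key observation: the optimum is the walk 3->3->3->3->2, with weight 6 + 6 + 6 + 16 = 34.
Optimal value attained by: walk 3->3->3->3->2.
Answer: (C^⊗4)[3][2] = 34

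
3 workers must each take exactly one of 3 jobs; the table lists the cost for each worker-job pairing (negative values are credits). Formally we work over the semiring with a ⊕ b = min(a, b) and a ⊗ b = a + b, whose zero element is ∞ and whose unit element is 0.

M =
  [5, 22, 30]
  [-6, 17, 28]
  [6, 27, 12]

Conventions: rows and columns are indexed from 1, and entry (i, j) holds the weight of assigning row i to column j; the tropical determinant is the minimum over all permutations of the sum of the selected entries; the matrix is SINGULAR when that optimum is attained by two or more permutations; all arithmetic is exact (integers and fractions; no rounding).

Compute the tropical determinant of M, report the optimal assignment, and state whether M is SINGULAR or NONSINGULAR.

σ = (1, 2, 3): 5 + 17 + 12 = 34
σ = (1, 3, 2): 5 + 28 + 27 = 60
σ = (2, 1, 3): 22 + (-6) + 12 = 28
σ = (2, 3, 1): 22 + 28 + 6 = 56
σ = (3, 1, 2): 30 + (-6) + 27 = 51
σ = (3, 2, 1): 30 + 17 + 6 = 53
Optimal value attained by: σ = (2, 1, 3).
Answer: det⊕(M) = 28; verdict: NONSINGULAR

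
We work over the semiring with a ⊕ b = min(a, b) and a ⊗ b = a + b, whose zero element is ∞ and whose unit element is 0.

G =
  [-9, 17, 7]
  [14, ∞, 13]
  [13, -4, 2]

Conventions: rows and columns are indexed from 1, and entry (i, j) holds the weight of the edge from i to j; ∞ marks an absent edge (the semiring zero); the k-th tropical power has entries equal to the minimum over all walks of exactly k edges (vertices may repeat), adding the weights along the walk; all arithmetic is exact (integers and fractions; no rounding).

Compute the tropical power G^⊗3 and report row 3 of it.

G^⊗2:
  [-18, 3, -2]
  [5, 9, 15]
  [4, -2, 4]
G^⊗3:
  [-27, -6, -11]
  [-4, 11, 12]
  [-5, 0, 6]
Answer: row 3 of G^⊗3 = [-5, 0, 6]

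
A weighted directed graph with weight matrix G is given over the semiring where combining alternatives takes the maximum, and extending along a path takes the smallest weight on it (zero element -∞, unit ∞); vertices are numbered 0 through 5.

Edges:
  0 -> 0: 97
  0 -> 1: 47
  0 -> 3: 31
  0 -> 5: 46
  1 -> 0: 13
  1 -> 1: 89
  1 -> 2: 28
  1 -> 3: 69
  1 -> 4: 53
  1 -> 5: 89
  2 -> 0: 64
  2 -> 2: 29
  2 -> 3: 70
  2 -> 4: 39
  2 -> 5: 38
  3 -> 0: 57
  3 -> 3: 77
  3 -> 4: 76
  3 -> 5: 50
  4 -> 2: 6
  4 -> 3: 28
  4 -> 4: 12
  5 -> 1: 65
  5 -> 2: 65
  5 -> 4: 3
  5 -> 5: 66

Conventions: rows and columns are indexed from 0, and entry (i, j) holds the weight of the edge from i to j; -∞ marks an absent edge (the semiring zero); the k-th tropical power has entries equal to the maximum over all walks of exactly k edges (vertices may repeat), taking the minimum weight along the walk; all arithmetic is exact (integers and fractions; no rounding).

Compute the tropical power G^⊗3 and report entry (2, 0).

G^⊗2:
  [97, 47, 46, 47, 47, 47]
  [57, 89, 65, 69, 69, 89]
  [64, 47, 38, 70, 70, 50]
  [57, 50, 50, 77, 76, 50]
  [28, -∞, 6, 28, 28, 28]
  [64, 65, 65, 65, 53, 66]
G^⊗3:
  [97, 47, 47, 47, 47, 47]
  [64, 89, 65, 69, 69, 89]
  [64, 50, 50, 70, 70, 50]
  [57, 50, 50, 77, 76, 50]
  [28, 28, 28, 28, 28, 28]
  [64, 65, 65, 65, 65, 66]
Key observation: the optimum is the walk 2->0->0->0, with weight 64 min 97 min 97 = 64.
Optimal value attained by: walk 2->0->0->0.
Answer: (G^⊗3)[2][0] = 64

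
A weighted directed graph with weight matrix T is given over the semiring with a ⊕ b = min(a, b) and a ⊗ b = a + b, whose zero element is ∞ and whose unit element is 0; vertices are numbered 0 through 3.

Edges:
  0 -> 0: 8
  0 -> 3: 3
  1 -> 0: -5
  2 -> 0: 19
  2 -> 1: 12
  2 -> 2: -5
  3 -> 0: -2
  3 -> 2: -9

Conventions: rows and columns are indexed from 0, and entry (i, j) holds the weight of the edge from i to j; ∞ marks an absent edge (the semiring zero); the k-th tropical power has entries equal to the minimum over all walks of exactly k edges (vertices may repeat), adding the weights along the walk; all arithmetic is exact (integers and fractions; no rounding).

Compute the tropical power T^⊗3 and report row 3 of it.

T^⊗2:
  [1, ∞, -6, 11]
  [3, ∞, ∞, -2]
  [7, 7, -10, 22]
  [6, 3, -14, 1]
T^⊗3:
  [9, 6, -11, 4]
  [-4, ∞, -11, 6]
  [2, 2, -15, 10]
  [-2, -2, -19, 9]
Answer: row 3 of T^⊗3 = [-2, -2, -19, 9]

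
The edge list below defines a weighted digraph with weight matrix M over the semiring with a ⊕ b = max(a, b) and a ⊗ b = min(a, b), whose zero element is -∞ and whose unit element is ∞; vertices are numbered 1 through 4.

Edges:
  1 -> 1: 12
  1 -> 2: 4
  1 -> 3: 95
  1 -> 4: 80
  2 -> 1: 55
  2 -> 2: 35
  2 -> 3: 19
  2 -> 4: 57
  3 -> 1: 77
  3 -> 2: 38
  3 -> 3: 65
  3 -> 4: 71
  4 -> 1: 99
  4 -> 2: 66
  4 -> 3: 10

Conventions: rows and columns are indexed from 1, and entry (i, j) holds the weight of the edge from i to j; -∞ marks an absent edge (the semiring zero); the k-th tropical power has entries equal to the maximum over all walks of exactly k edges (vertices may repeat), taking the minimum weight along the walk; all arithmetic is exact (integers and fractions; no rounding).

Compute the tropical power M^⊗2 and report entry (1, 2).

M^⊗2:
  [80, 66, 65, 71]
  [57, 57, 55, 55]
  [71, 66, 77, 77]
  [55, 35, 95, 80]
Key observation: the optimum is the walk 1->4->2, with weight 80 min 66 = 66.
Optimal value attained by: walk 1->4->2.
Answer: (M^⊗2)[1][2] = 66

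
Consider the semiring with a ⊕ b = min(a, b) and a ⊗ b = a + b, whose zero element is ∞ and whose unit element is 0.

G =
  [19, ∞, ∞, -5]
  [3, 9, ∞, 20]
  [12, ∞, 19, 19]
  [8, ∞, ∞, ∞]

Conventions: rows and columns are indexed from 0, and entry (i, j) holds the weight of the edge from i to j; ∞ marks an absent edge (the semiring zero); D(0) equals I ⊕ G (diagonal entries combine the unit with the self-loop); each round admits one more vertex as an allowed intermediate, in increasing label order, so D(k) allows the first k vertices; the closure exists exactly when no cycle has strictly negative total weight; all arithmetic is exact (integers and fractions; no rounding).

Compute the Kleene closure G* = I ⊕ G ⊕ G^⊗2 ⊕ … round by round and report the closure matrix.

D(0):
  [0, ∞, ∞, -5]
  [3, 0, ∞, 20]
  [12, ∞, 0, 19]
  [8, ∞, ∞, 0]
D(1):
  [0, ∞, ∞, -5]
  [3, 0, ∞, -2]
  [12, ∞, 0, 7]
  [8, ∞, ∞, 0]
D(2):
  [0, ∞, ∞, -5]
  [3, 0, ∞, -2]
  [12, ∞, 0, 7]
  [8, ∞, ∞, 0]
D(3):
  [0, ∞, ∞, -5]
  [3, 0, ∞, -2]
  [12, ∞, 0, 7]
  [8, ∞, ∞, 0]
D(4):
  [0, ∞, ∞, -5]
  [3, 0, ∞, -2]
  [12, ∞, 0, 7]
  [8, ∞, ∞, 0]
Answer: G* = [[0, ∞, ∞, -5], [3, 0, ∞, -2], [12, ∞, 0, 7], [8, ∞, ∞, 0]]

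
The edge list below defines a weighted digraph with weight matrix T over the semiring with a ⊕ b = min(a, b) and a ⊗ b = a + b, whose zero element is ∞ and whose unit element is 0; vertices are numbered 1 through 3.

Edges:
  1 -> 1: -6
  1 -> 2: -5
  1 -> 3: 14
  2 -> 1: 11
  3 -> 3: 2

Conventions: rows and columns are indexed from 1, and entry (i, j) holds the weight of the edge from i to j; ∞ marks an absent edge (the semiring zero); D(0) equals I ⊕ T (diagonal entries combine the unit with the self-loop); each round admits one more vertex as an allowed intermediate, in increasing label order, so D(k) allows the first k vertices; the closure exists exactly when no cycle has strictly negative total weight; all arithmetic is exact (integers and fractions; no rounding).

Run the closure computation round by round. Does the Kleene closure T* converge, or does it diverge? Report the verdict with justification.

Detection: at round 0, diagonal entry (1, 1) turns strictly negative.
Key observation: the cycle 1->1 has total weight (-6), which is strictly negative.
Answer: DIVERGES — negative cycle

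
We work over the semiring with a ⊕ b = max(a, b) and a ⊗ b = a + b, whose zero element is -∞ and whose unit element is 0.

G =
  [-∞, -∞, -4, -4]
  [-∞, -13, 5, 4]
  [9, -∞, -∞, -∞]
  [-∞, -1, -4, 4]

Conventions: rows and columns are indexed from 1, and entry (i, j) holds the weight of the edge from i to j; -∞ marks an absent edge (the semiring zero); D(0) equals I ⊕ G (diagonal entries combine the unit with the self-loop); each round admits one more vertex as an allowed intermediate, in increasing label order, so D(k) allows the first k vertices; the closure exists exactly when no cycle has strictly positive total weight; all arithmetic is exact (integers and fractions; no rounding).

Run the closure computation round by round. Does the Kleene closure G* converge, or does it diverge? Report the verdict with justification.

Detection: at round 0, diagonal entry (4, 4) turns strictly positive.
Key observation: the cycle 4->4 has total weight 4, which is strictly positive.
Answer: DIVERGES — positive cycle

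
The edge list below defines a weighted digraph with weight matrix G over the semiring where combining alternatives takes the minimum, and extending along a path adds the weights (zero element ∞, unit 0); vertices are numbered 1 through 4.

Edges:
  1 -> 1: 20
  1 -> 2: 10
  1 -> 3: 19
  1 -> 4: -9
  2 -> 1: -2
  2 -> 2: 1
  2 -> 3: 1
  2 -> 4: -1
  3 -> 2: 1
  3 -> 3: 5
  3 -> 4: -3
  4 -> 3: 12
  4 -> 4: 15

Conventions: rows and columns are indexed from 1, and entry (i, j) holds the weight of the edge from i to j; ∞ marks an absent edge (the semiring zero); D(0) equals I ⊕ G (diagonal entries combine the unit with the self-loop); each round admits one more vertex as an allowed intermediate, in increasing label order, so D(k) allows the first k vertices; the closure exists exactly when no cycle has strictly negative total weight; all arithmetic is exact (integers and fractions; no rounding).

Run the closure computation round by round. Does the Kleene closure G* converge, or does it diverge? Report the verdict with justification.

D(0):
  [0, 10, 19, -9]
  [-2, 0, 1, -1]
  [∞, 1, 0, -3]
  [∞, ∞, 12, 0]
D(1):
  [0, 10, 19, -9]
  [-2, 0, 1, -11]
  [∞, 1, 0, -3]
  [∞, ∞, 12, 0]
D(2):
  [0, 10, 11, -9]
  [-2, 0, 1, -11]
  [-1, 1, 0, -10]
  [∞, ∞, 12, 0]
D(3):
  [0, 10, 11, -9]
  [-2, 0, 1, -11]
  [-1, 1, 0, -10]
  [11, 13, 12, 0]
D(4):
  [0, 4, 3, -9]
  [-2, 0, 1, -11]
  [-1, 1, 0, -10]
  [11, 13, 12, 0]
Key observation: every diagonal entry stays at the unit through all rounds, so no improving cycle exists.
Answer: CONVERGES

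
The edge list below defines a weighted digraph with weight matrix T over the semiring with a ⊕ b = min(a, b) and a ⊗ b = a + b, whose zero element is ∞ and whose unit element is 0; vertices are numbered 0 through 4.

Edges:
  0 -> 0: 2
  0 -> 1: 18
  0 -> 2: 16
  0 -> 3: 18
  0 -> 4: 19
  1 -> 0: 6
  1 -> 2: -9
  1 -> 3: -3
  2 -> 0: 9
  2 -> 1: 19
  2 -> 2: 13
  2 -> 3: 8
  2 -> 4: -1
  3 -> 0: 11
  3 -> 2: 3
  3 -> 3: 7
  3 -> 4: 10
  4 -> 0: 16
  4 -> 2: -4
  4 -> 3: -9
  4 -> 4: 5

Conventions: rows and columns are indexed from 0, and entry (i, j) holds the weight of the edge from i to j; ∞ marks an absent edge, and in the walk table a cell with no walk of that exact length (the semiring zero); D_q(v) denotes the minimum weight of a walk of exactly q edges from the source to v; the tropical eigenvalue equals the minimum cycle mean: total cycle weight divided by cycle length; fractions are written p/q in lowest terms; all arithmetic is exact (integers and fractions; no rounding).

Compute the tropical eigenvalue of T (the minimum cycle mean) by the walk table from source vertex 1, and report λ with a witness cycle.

q=0: [∞, 0, ∞, ∞, ∞]
q=1: [6, ∞, -9, -3, ∞]
q=2: [0, 10, 0, -1, -10]
q=3: [2, 18, -14, -19, -5]
q=4: [-8, 5, -16, -14, -15]
q=5: [-7, 3, -19, -24, -17]
Optimal cycle mean attained by: cycle 2->4->2, total (-1) + (-4), length 2.
Answer: λ = -5/2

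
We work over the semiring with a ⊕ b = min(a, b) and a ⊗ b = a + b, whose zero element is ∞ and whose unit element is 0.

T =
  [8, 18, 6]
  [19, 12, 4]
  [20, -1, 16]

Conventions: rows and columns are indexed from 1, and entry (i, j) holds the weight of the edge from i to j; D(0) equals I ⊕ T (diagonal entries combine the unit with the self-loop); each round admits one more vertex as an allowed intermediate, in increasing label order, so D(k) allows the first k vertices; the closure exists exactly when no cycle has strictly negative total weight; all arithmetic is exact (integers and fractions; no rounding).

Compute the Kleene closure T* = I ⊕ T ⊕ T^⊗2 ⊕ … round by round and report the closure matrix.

D(0):
  [0, 18, 6]
  [19, 0, 4]
  [20, -1, 0]
D(1):
  [0, 18, 6]
  [19, 0, 4]
  [20, -1, 0]
D(2):
  [0, 18, 6]
  [19, 0, 4]
  [18, -1, 0]
D(3):
  [0, 5, 6]
  [19, 0, 4]
  [18, -1, 0]
Answer: T* = [[0, 5, 6], [19, 0, 4], [18, -1, 0]]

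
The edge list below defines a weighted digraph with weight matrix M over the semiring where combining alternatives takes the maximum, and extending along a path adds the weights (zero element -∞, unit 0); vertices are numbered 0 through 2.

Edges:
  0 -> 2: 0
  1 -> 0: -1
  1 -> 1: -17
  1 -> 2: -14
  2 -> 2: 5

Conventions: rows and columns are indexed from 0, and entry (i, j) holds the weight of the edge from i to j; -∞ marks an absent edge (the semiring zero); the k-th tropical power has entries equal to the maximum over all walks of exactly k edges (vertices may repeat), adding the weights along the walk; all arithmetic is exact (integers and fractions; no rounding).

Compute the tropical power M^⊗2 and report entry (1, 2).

M^⊗2:
  [-∞, -∞, 5]
  [-18, -34, -1]
  [-∞, -∞, 10]
Key observation: the optimum is the walk 1->0->2, with weight (-1) + 0 = -1.
Optimal value attained by: walk 1->0->2.
Answer: (M^⊗2)[1][2] = -1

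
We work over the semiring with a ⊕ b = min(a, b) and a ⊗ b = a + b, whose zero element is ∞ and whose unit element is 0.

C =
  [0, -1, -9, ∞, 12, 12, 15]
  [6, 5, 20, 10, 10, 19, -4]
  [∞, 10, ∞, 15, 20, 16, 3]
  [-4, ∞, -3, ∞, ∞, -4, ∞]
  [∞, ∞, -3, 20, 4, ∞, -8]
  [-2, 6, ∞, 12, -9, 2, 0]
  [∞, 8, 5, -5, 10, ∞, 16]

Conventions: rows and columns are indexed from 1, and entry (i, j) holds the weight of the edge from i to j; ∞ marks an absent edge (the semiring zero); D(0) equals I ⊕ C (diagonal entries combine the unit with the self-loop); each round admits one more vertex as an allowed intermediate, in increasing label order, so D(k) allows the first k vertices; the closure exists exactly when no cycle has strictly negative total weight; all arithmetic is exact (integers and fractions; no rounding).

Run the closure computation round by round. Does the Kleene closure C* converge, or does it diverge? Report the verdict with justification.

D(0):
  [0, -1, -9, ∞, 12, 12, 15]
  [6, 0, 20, 10, 10, 19, -4]
  [∞, 10, 0, 15, 20, 16, 3]
  [-4, ∞, -3, 0, ∞, -4, ∞]
  [∞, ∞, -3, 20, 0, ∞, -8]
  [-2, 6, ∞, 12, -9, 0, 0]
  [∞, 8, 5, -5, 10, ∞, 0]
D(1):
  [0, -1, -9, ∞, 12, 12, 15]
  [6, 0, -3, 10, 10, 18, -4]
  [∞, 10, 0, 15, 20, 16, 3]
  [-4, -5, -13, 0, 8, -4, 11]
  [∞, ∞, -3, 20, 0, ∞, -8]
  [-2, -3, -11, 12, -9, 0, 0]
  [∞, 8, 5, -5, 10, ∞, 0]
D(2):
  [0, -1, -9, 9, 9, 12, -5]
  [6, 0, -3, 10, 10, 18, -4]
  [16, 10, 0, 15, 20, 16, 3]
  [-4, -5, -13, 0, 5, -4, -9]
  [∞, ∞, -3, 20, 0, ∞, -8]
  [-2, -3, -11, 7, -9, 0, -7]
  [14, 8, 5, -5, 10, 26, 0]
D(3):
  [0, -1, -9, 6, 9, 7, -6]
  [6, 0, -3, 10, 10, 13, -4]
  [16, 10, 0, 15, 20, 16, 3]
  [-4, -5, -13, 0, 5, -4, -10]
  [13, 7, -3, 12, 0, 13, -8]
  [-2, -3, -11, 4, -9, 0, -8]
  [14, 8, 5, -5, 10, 21, 0]
Detection: at round 4, diagonal entry (7, 7) turns strictly negative.
Key observation: the cycle 7->4->1->2->7 has total weight (-5) + (-4) + (-1) + (-4), which is strictly negative.
Answer: DIVERGES — negative cycle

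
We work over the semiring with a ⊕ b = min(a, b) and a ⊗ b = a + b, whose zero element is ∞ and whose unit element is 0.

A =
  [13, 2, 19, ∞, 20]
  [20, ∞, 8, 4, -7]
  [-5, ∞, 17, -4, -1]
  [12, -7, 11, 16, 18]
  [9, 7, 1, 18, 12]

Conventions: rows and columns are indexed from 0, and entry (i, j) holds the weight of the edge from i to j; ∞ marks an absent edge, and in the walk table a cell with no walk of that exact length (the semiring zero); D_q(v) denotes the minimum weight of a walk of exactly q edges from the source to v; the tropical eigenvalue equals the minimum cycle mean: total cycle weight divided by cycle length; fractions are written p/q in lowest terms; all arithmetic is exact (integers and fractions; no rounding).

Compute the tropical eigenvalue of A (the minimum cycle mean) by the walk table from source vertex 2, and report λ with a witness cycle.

q=0: [∞, ∞, 0, ∞, ∞]
q=1: [-5, ∞, 17, -4, -1]
q=2: [8, -11, 0, 12, 11]
q=3: [-5, 5, -3, -7, -18]
q=4: [-9, -14, -17, -7, -6]
q=5: [-22, -14, -6, -21, -21]
Optimal cycle mean attained by: cycle 1->4->2->3->1, total (-7) + 1 + (-4) + (-7), length 4.
Answer: λ = -17/4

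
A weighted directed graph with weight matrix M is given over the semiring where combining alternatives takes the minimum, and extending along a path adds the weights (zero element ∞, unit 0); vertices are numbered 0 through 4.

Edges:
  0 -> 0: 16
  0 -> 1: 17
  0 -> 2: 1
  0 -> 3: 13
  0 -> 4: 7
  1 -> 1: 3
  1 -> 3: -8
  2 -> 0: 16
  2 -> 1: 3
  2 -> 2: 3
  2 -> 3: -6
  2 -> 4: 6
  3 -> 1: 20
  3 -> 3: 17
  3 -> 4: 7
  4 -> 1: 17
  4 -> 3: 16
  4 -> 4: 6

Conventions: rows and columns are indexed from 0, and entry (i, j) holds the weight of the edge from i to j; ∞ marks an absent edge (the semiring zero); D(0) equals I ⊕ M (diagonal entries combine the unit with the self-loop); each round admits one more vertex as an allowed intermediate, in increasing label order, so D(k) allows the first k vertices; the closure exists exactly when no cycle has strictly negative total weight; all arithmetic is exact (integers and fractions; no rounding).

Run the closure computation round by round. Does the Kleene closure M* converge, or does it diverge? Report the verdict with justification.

D(0):
  [0, 17, 1, 13, 7]
  [∞, 0, ∞, -8, ∞]
  [16, 3, 0, -6, 6]
  [∞, 20, ∞, 0, 7]
  [∞, 17, ∞, 16, 0]
D(1):
  [0, 17, 1, 13, 7]
  [∞, 0, ∞, -8, ∞]
  [16, 3, 0, -6, 6]
  [∞, 20, ∞, 0, 7]
  [∞, 17, ∞, 16, 0]
D(2):
  [0, 17, 1, 9, 7]
  [∞, 0, ∞, -8, ∞]
  [16, 3, 0, -6, 6]
  [∞, 20, ∞, 0, 7]
  [∞, 17, ∞, 9, 0]
D(3):
  [0, 4, 1, -5, 7]
  [∞, 0, ∞, -8, ∞]
  [16, 3, 0, -6, 6]
  [∞, 20, ∞, 0, 7]
  [∞, 17, ∞, 9, 0]
D(4):
  [0, 4, 1, -5, 2]
  [∞, 0, ∞, -8, -1]
  [16, 3, 0, -6, 1]
  [∞, 20, ∞, 0, 7]
  [∞, 17, ∞, 9, 0]
D(5):
  [0, 4, 1, -5, 2]
  [∞, 0, ∞, -8, -1]
  [16, 3, 0, -6, 1]
  [∞, 20, ∞, 0, 7]
  [∞, 17, ∞, 9, 0]
Key observation: every diagonal entry stays at the unit through all rounds, so no improving cycle exists.
Answer: CONVERGES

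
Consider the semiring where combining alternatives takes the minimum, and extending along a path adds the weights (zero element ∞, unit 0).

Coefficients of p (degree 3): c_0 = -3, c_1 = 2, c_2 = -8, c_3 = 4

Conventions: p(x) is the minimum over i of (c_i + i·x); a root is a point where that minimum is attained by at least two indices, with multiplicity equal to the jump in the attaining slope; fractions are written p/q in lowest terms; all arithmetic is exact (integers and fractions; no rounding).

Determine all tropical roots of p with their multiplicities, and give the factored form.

hull edge (i=0, c=-3) to (i=2, c=-8): slope -5/2, span 2
hull edge (i=2, c=-8) to (i=3, c=4): slope 12, span 1
Factored form: p(x) = 4 ⊗ (x ⊕ (-12)) ⊗ (x ⊕ 5/2) ⊗ (x ⊕ 5/2)
Answer: roots = -12 (mult 1), 5/2 (mult 2)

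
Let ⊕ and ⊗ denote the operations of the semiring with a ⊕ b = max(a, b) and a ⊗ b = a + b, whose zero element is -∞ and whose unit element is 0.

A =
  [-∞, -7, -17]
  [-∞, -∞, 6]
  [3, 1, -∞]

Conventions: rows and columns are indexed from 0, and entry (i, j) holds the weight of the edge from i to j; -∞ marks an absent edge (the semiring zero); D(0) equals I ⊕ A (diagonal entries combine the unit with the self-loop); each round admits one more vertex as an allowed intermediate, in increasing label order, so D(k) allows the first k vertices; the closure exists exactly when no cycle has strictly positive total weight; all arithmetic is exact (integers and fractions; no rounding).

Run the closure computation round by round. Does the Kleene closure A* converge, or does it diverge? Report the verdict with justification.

D(0):
  [0, -7, -17]
  [-∞, 0, 6]
  [3, 1, 0]
D(1):
  [0, -7, -17]
  [-∞, 0, 6]
  [3, 1, 0]
Detection: at round 2, diagonal entry (2, 2) turns strictly positive.
Key observation: the cycle 2->0->1->2 has total weight 3 + (-7) + 6, which is strictly positive.
Answer: DIVERGES — positive cycle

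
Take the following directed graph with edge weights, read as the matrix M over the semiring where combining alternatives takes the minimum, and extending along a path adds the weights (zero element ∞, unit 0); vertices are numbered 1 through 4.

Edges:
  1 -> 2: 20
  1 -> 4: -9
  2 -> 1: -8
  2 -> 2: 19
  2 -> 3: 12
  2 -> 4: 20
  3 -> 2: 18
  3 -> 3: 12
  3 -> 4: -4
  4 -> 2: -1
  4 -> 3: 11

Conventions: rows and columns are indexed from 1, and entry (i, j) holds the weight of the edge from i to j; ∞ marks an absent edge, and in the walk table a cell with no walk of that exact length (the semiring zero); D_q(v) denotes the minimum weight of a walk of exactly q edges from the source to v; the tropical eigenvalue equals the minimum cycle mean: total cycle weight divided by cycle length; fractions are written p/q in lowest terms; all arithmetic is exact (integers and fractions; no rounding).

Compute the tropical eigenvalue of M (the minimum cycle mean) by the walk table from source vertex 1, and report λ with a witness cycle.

q=0: [0, ∞, ∞, ∞]
q=1: [∞, 20, ∞, -9]
q=2: [12, -10, 2, 40]
q=3: [-18, 9, 2, -2]
q=4: [1, -3, 9, -27]
Optimal cycle mean attained by: cycle 1->4->2->1, total (-9) + (-1) + (-8), length 3.
Answer: λ = -6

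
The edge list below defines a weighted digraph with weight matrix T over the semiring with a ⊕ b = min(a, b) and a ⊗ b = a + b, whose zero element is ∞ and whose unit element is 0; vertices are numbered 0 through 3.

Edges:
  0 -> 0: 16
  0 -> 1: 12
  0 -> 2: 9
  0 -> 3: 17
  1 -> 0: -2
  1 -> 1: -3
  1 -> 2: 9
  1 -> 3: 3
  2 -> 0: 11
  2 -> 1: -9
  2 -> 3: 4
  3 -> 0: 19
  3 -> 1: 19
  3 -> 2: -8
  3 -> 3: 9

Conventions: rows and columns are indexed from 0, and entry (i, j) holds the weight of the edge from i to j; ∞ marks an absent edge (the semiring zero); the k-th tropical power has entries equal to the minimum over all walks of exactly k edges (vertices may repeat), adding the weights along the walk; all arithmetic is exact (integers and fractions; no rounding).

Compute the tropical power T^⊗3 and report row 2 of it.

T^⊗2:
  [10, 0, 9, 13]
  [-5, -6, -5, 0]
  [-11, -12, -4, -6]
  [3, -17, 1, -4]
T^⊗3:
  [-2, -3, 5, 3]
  [-8, -14, -8, -3]
  [-14, -15, -14, -9]
  [-19, -20, -12, -14]
Answer: row 2 of T^⊗3 = [-14, -15, -14, -9]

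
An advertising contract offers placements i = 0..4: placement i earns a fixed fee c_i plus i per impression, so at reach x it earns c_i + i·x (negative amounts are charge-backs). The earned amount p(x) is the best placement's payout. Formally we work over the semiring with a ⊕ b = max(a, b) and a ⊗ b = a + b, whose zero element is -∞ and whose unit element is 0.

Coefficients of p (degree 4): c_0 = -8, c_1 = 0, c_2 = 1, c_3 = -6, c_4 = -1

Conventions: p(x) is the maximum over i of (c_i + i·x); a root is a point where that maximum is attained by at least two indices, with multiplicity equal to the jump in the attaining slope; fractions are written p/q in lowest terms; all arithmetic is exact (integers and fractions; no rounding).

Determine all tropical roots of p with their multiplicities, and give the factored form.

hull edge (i=0, c=-8) to (i=1, c=0): slope 8, span 1
hull edge (i=1, c=0) to (i=2, c=1): slope 1, span 1
hull edge (i=2, c=1) to (i=4, c=-1): slope -1, span 2
Factored form: p(x) = -1 ⊗ (x ⊕ (-8)) ⊗ (x ⊕ (-1)) ⊗ (x ⊕ 1) ⊗ (x ⊕ 1)
Answer: roots = -8 (mult 1), -1 (mult 1), 1 (mult 2)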